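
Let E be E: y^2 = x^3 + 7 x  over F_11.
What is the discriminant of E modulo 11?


4 a^3 + 27 b^2 = 4*7^3 + 27*0^2 = 1372 + 0 = 1372
Delta = -16 * (1372) = -21952
Delta mod 11 = 4

Delta = 4 (mod 11)


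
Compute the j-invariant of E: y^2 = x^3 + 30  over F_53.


Delta = -16(4 a^3 + 27 b^2) mod 53 = 8
-1728 * (4 a)^3 = -1728 * (4*0)^3 mod 53 = 0
j = 0 * 8^(-1) mod 53 = 0

j = 0 (mod 53)


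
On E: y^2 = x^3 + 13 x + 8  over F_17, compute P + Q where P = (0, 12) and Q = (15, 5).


P != Q, so use the chord formula.
s = (y2 - y1) / (x2 - x1) = (10) / (15) mod 17 = 12
x3 = s^2 - x1 - x2 mod 17 = 12^2 - 0 - 15 = 10
y3 = s (x1 - x3) - y1 mod 17 = 12 * (0 - 10) - 12 = 4

P + Q = (10, 4)


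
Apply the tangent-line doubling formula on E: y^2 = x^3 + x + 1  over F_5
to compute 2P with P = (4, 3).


Doubling: s = (3 x1^2 + a) / (2 y1)
s = (3*4^2 + 1) / (2*3) mod 5 = 4
x3 = s^2 - 2 x1 mod 5 = 4^2 - 2*4 = 3
y3 = s (x1 - x3) - y1 mod 5 = 4 * (4 - 3) - 3 = 1

2P = (3, 1)


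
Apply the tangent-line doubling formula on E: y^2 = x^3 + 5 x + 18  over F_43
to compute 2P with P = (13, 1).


Doubling: s = (3 x1^2 + a) / (2 y1)
s = (3*13^2 + 5) / (2*1) mod 43 = 41
x3 = s^2 - 2 x1 mod 43 = 41^2 - 2*13 = 21
y3 = s (x1 - x3) - y1 mod 43 = 41 * (13 - 21) - 1 = 15

2P = (21, 15)


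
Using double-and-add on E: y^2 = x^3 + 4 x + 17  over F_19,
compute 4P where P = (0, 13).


k = 4 = 100_2 (binary, LSB first: 001)
Double-and-add from P = (0, 13):
  bit 0 = 0: acc unchanged = O
  bit 1 = 0: acc unchanged = O
  bit 2 = 1: acc = O + (11, 10) = (11, 10)

4P = (11, 10)


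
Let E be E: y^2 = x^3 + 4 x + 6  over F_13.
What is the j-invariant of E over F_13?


Delta = -16(4 a^3 + 27 b^2) mod 13 = 8
-1728 * (4 a)^3 = -1728 * (4*4)^3 mod 13 = 1
j = 1 * 8^(-1) mod 13 = 5

j = 5 (mod 13)


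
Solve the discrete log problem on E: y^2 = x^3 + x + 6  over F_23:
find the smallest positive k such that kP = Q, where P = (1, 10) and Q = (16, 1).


Enumerate multiples of P until we hit Q = (16, 1):
  1P = (1, 10)
  2P = (10, 2)
  3P = (2, 19)
  4P = (9, 10)
  5P = (13, 13)
  6P = (22, 2)
  7P = (16, 22)
  8P = (14, 21)
  9P = (3, 6)
  10P = (0, 11)
  11P = (0, 12)
  12P = (3, 17)
  13P = (14, 2)
  14P = (16, 1)
Match found at i = 14.

k = 14


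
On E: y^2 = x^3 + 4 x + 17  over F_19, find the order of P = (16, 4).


Compute successive multiples of P until we hit O:
  1P = (16, 4)
  2P = (13, 10)
  3P = (13, 9)
  4P = (16, 15)
  5P = O

ord(P) = 5


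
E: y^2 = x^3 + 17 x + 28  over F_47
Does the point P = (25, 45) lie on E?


Check whether y^2 = x^3 + 17 x + 28 (mod 47) for (x, y) = (25, 45).
LHS: y^2 = 45^2 mod 47 = 4
RHS: x^3 + 17 x + 28 = 25^3 + 17*25 + 28 mod 47 = 4
LHS = RHS

Yes, on the curve


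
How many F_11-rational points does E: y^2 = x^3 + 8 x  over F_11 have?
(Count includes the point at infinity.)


For each x in F_11, count y with y^2 = x^3 + 8 x + 0 mod 11:
  x = 0: RHS = 0, y in [0]  -> 1 point(s)
  x = 1: RHS = 9, y in [3, 8]  -> 2 point(s)
  x = 5: RHS = 0, y in [0]  -> 1 point(s)
  x = 6: RHS = 0, y in [0]  -> 1 point(s)
  x = 7: RHS = 3, y in [5, 6]  -> 2 point(s)
  x = 8: RHS = 4, y in [2, 9]  -> 2 point(s)
  x = 9: RHS = 9, y in [3, 8]  -> 2 point(s)
Affine points: 11. Add the point at infinity: total = 12.

#E(F_11) = 12


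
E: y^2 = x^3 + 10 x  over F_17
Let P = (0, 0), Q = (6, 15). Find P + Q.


P != Q, so use the chord formula.
s = (y2 - y1) / (x2 - x1) = (15) / (6) mod 17 = 11
x3 = s^2 - x1 - x2 mod 17 = 11^2 - 0 - 6 = 13
y3 = s (x1 - x3) - y1 mod 17 = 11 * (0 - 13) - 0 = 10

P + Q = (13, 10)


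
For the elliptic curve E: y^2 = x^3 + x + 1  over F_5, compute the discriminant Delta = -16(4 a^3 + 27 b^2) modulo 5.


4 a^3 + 27 b^2 = 4*1^3 + 27*1^2 = 4 + 27 = 31
Delta = -16 * (31) = -496
Delta mod 5 = 4

Delta = 4 (mod 5)


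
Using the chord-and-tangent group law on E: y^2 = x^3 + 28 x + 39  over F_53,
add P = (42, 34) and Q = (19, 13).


P != Q, so use the chord formula.
s = (y2 - y1) / (x2 - x1) = (32) / (30) mod 53 = 47
x3 = s^2 - x1 - x2 mod 53 = 47^2 - 42 - 19 = 28
y3 = s (x1 - x3) - y1 mod 53 = 47 * (42 - 28) - 34 = 41

P + Q = (28, 41)


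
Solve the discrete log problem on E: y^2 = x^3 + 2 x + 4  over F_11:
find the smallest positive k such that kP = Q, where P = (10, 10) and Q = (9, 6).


Enumerate multiples of P until we hit Q = (9, 6):
  1P = (10, 10)
  2P = (0, 9)
  3P = (2, 4)
  4P = (3, 9)
  5P = (7, 3)
  6P = (8, 2)
  7P = (9, 5)
  8P = (6, 10)
  9P = (6, 1)
  10P = (9, 6)
Match found at i = 10.

k = 10


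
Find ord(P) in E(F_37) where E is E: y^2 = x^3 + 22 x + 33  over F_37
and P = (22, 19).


Compute successive multiples of P until we hit O:
  1P = (22, 19)
  2P = (29, 23)
  3P = (12, 29)
  4P = (4, 0)
  5P = (12, 8)
  6P = (29, 14)
  7P = (22, 18)
  8P = O

ord(P) = 8


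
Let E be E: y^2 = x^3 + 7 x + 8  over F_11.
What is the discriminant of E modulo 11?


4 a^3 + 27 b^2 = 4*7^3 + 27*8^2 = 1372 + 1728 = 3100
Delta = -16 * (3100) = -49600
Delta mod 11 = 10

Delta = 10 (mod 11)


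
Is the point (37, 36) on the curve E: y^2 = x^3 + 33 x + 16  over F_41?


Check whether y^2 = x^3 + 33 x + 16 (mod 41) for (x, y) = (37, 36).
LHS: y^2 = 36^2 mod 41 = 25
RHS: x^3 + 33 x + 16 = 37^3 + 33*37 + 16 mod 41 = 25
LHS = RHS

Yes, on the curve


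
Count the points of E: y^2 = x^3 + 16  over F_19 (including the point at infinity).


For each x in F_19, count y with y^2 = x^3 + 0 x + 16 mod 19:
  x = 0: RHS = 16, y in [4, 15]  -> 2 point(s)
  x = 1: RHS = 17, y in [6, 13]  -> 2 point(s)
  x = 2: RHS = 5, y in [9, 10]  -> 2 point(s)
  x = 3: RHS = 5, y in [9, 10]  -> 2 point(s)
  x = 4: RHS = 4, y in [2, 17]  -> 2 point(s)
  x = 6: RHS = 4, y in [2, 17]  -> 2 point(s)
  x = 7: RHS = 17, y in [6, 13]  -> 2 point(s)
  x = 9: RHS = 4, y in [2, 17]  -> 2 point(s)
  x = 10: RHS = 9, y in [3, 16]  -> 2 point(s)
  x = 11: RHS = 17, y in [6, 13]  -> 2 point(s)
  x = 13: RHS = 9, y in [3, 16]  -> 2 point(s)
  x = 14: RHS = 5, y in [9, 10]  -> 2 point(s)
  x = 15: RHS = 9, y in [3, 16]  -> 2 point(s)
Affine points: 26. Add the point at infinity: total = 27.

#E(F_19) = 27


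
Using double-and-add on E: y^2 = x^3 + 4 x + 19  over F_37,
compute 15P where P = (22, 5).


k = 15 = 1111_2 (binary, LSB first: 1111)
Double-and-add from P = (22, 5):
  bit 0 = 1: acc = O + (22, 5) = (22, 5)
  bit 1 = 1: acc = (22, 5) + (18, 15) = (31, 36)
  bit 2 = 1: acc = (31, 36) + (5, 33) = (13, 23)
  bit 3 = 1: acc = (13, 23) + (6, 0) = (22, 32)

15P = (22, 32)


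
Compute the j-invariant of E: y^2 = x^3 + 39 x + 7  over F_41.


Delta = -16(4 a^3 + 27 b^2) mod 41 = 8
-1728 * (4 a)^3 = -1728 * (4*39)^3 mod 41 = 38
j = 38 * 8^(-1) mod 41 = 15

j = 15 (mod 41)


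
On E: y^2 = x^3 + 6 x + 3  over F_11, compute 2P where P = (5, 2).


Doubling: s = (3 x1^2 + a) / (2 y1)
s = (3*5^2 + 6) / (2*2) mod 11 = 1
x3 = s^2 - 2 x1 mod 11 = 1^2 - 2*5 = 2
y3 = s (x1 - x3) - y1 mod 11 = 1 * (5 - 2) - 2 = 1

2P = (2, 1)


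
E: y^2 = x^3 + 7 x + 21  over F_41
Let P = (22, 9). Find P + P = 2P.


Doubling: s = (3 x1^2 + a) / (2 y1)
s = (3*22^2 + 7) / (2*9) mod 41 = 15
x3 = s^2 - 2 x1 mod 41 = 15^2 - 2*22 = 17
y3 = s (x1 - x3) - y1 mod 41 = 15 * (22 - 17) - 9 = 25

2P = (17, 25)


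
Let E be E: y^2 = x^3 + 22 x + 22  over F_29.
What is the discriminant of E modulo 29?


4 a^3 + 27 b^2 = 4*22^3 + 27*22^2 = 42592 + 13068 = 55660
Delta = -16 * (55660) = -890560
Delta mod 29 = 1

Delta = 1 (mod 29)


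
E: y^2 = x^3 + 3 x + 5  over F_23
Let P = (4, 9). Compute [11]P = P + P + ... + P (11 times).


k = 11 = 1011_2 (binary, LSB first: 1101)
Double-and-add from P = (4, 9):
  bit 0 = 1: acc = O + (4, 9) = (4, 9)
  bit 1 = 1: acc = (4, 9) + (16, 3) = (9, 5)
  bit 2 = 0: acc unchanged = (9, 5)
  bit 3 = 1: acc = (9, 5) + (11, 14) = (6, 20)

11P = (6, 20)


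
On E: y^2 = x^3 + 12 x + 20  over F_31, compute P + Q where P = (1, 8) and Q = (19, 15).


P != Q, so use the chord formula.
s = (y2 - y1) / (x2 - x1) = (7) / (18) mod 31 = 9
x3 = s^2 - x1 - x2 mod 31 = 9^2 - 1 - 19 = 30
y3 = s (x1 - x3) - y1 mod 31 = 9 * (1 - 30) - 8 = 10

P + Q = (30, 10)


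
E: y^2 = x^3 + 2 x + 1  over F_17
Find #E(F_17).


For each x in F_17, count y with y^2 = x^3 + 2 x + 1 mod 17:
  x = 0: RHS = 1, y in [1, 16]  -> 2 point(s)
  x = 1: RHS = 4, y in [2, 15]  -> 2 point(s)
  x = 2: RHS = 13, y in [8, 9]  -> 2 point(s)
  x = 3: RHS = 0, y in [0]  -> 1 point(s)
  x = 5: RHS = 0, y in [0]  -> 1 point(s)
  x = 6: RHS = 8, y in [5, 12]  -> 2 point(s)
  x = 7: RHS = 1, y in [1, 16]  -> 2 point(s)
  x = 8: RHS = 2, y in [6, 11]  -> 2 point(s)
  x = 9: RHS = 0, y in [0]  -> 1 point(s)
  x = 10: RHS = 1, y in [1, 16]  -> 2 point(s)
  x = 12: RHS = 2, y in [6, 11]  -> 2 point(s)
  x = 14: RHS = 2, y in [6, 11]  -> 2 point(s)
  x = 16: RHS = 15, y in [7, 10]  -> 2 point(s)
Affine points: 23. Add the point at infinity: total = 24.

#E(F_17) = 24


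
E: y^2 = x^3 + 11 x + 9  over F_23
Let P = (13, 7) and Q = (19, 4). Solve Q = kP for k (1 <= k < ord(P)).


Enumerate multiples of P until we hit Q = (19, 4):
  1P = (13, 7)
  2P = (9, 3)
  3P = (2, 4)
  4P = (21, 18)
  5P = (20, 15)
  6P = (19, 19)
  7P = (18, 6)
  8P = (4, 5)
  9P = (14, 3)
  10P = (12, 12)
  11P = (0, 20)
  12P = (11, 14)
  13P = (17, 7)
  14P = (16, 16)
  15P = (3, 0)
  16P = (16, 7)
  17P = (17, 16)
  18P = (11, 9)
  19P = (0, 3)
  20P = (12, 11)
  21P = (14, 20)
  22P = (4, 18)
  23P = (18, 17)
  24P = (19, 4)
Match found at i = 24.

k = 24


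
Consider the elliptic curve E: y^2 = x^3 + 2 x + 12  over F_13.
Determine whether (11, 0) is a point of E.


Check whether y^2 = x^3 + 2 x + 12 (mod 13) for (x, y) = (11, 0).
LHS: y^2 = 0^2 mod 13 = 0
RHS: x^3 + 2 x + 12 = 11^3 + 2*11 + 12 mod 13 = 0
LHS = RHS

Yes, on the curve


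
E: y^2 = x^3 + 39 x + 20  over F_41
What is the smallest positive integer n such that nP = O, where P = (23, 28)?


Compute successive multiples of P until we hit O:
  1P = (23, 28)
  2P = (13, 31)
  3P = (26, 18)
  4P = (35, 12)
  5P = (3, 0)
  6P = (35, 29)
  7P = (26, 23)
  8P = (13, 10)
  ... (continuing to 10P)
  10P = O

ord(P) = 10


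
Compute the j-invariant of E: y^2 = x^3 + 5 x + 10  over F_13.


Delta = -16(4 a^3 + 27 b^2) mod 13 = 7
-1728 * (4 a)^3 = -1728 * (4*5)^3 mod 13 = 5
j = 5 * 7^(-1) mod 13 = 10

j = 10 (mod 13)


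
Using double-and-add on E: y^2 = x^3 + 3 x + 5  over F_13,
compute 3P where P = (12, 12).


k = 3 = 11_2 (binary, LSB first: 11)
Double-and-add from P = (12, 12):
  bit 0 = 1: acc = O + (12, 12) = (12, 12)
  bit 1 = 1: acc = (12, 12) + (11, 11) = (4, 9)

3P = (4, 9)


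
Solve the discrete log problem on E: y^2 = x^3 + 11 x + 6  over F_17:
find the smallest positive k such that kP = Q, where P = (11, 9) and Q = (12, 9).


Enumerate multiples of P until we hit Q = (12, 9):
  1P = (11, 9)
  2P = (12, 8)
  3P = (12, 9)
Match found at i = 3.

k = 3


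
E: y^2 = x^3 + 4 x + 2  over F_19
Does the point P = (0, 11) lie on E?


Check whether y^2 = x^3 + 4 x + 2 (mod 19) for (x, y) = (0, 11).
LHS: y^2 = 11^2 mod 19 = 7
RHS: x^3 + 4 x + 2 = 0^3 + 4*0 + 2 mod 19 = 2
LHS != RHS

No, not on the curve


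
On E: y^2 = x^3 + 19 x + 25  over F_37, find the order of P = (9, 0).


Compute successive multiples of P until we hit O:
  1P = (9, 0)
  2P = O

ord(P) = 2


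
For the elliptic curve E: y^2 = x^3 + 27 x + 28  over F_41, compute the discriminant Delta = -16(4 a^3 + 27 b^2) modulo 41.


4 a^3 + 27 b^2 = 4*27^3 + 27*28^2 = 78732 + 21168 = 99900
Delta = -16 * (99900) = -1598400
Delta mod 41 = 26

Delta = 26 (mod 41)


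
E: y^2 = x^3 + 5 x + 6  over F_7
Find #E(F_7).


For each x in F_7, count y with y^2 = x^3 + 5 x + 6 mod 7:
  x = 5: RHS = 2, y in [3, 4]  -> 2 point(s)
  x = 6: RHS = 0, y in [0]  -> 1 point(s)
Affine points: 3. Add the point at infinity: total = 4.

#E(F_7) = 4


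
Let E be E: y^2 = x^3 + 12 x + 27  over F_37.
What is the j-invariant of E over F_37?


Delta = -16(4 a^3 + 27 b^2) mod 37 = 17
-1728 * (4 a)^3 = -1728 * (4*12)^3 mod 37 = 26
j = 26 * 17^(-1) mod 37 = 32

j = 32 (mod 37)


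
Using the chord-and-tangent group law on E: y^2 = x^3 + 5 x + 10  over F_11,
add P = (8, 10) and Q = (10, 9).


P != Q, so use the chord formula.
s = (y2 - y1) / (x2 - x1) = (10) / (2) mod 11 = 5
x3 = s^2 - x1 - x2 mod 11 = 5^2 - 8 - 10 = 7
y3 = s (x1 - x3) - y1 mod 11 = 5 * (8 - 7) - 10 = 6

P + Q = (7, 6)


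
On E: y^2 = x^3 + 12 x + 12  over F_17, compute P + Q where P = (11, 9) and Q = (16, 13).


P != Q, so use the chord formula.
s = (y2 - y1) / (x2 - x1) = (4) / (5) mod 17 = 11
x3 = s^2 - x1 - x2 mod 17 = 11^2 - 11 - 16 = 9
y3 = s (x1 - x3) - y1 mod 17 = 11 * (11 - 9) - 9 = 13

P + Q = (9, 13)


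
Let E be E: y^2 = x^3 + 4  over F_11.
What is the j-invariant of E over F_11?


Delta = -16(4 a^3 + 27 b^2) mod 11 = 7
-1728 * (4 a)^3 = -1728 * (4*0)^3 mod 11 = 0
j = 0 * 7^(-1) mod 11 = 0

j = 0 (mod 11)


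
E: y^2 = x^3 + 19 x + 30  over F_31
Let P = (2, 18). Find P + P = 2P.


Doubling: s = (3 x1^2 + a) / (2 y1)
s = (3*2^2 + 19) / (2*18) mod 31 = 0
x3 = s^2 - 2 x1 mod 31 = 0^2 - 2*2 = 27
y3 = s (x1 - x3) - y1 mod 31 = 0 * (2 - 27) - 18 = 13

2P = (27, 13)


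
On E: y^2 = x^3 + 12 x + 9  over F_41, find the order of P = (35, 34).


Compute successive multiples of P until we hit O:
  1P = (35, 34)
  2P = (11, 18)
  3P = (0, 3)
  4P = (27, 34)
  5P = (20, 7)
  6P = (4, 30)
  7P = (12, 6)
  8P = (3, 21)
  ... (continuing to 25P)
  25P = O

ord(P) = 25


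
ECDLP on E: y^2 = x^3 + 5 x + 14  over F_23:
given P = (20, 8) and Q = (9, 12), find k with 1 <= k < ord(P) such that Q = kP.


Enumerate multiples of P until we hit Q = (9, 12):
  1P = (20, 8)
  2P = (10, 12)
  3P = (18, 5)
  4P = (16, 21)
  5P = (22, 10)
  6P = (5, 7)
  7P = (7, 22)
  8P = (9, 12)
Match found at i = 8.

k = 8


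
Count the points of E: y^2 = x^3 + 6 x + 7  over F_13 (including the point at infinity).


For each x in F_13, count y with y^2 = x^3 + 6 x + 7 mod 13:
  x = 1: RHS = 1, y in [1, 12]  -> 2 point(s)
  x = 2: RHS = 1, y in [1, 12]  -> 2 point(s)
  x = 3: RHS = 0, y in [0]  -> 1 point(s)
  x = 4: RHS = 4, y in [2, 11]  -> 2 point(s)
  x = 6: RHS = 12, y in [5, 8]  -> 2 point(s)
  x = 9: RHS = 10, y in [6, 7]  -> 2 point(s)
  x = 10: RHS = 1, y in [1, 12]  -> 2 point(s)
  x = 11: RHS = 0, y in [0]  -> 1 point(s)
  x = 12: RHS = 0, y in [0]  -> 1 point(s)
Affine points: 15. Add the point at infinity: total = 16.

#E(F_13) = 16


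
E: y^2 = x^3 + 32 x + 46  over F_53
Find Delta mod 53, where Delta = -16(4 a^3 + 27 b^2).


4 a^3 + 27 b^2 = 4*32^3 + 27*46^2 = 131072 + 57132 = 188204
Delta = -16 * (188204) = -3011264
Delta mod 53 = 37

Delta = 37 (mod 53)


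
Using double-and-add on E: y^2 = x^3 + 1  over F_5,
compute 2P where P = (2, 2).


k = 2 = 10_2 (binary, LSB first: 01)
Double-and-add from P = (2, 2):
  bit 0 = 0: acc unchanged = O
  bit 1 = 1: acc = O + (0, 4) = (0, 4)

2P = (0, 4)


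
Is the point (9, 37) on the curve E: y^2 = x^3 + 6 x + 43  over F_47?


Check whether y^2 = x^3 + 6 x + 43 (mod 47) for (x, y) = (9, 37).
LHS: y^2 = 37^2 mod 47 = 6
RHS: x^3 + 6 x + 43 = 9^3 + 6*9 + 43 mod 47 = 27
LHS != RHS

No, not on the curve


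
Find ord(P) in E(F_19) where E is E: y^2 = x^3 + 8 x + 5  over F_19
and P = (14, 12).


Compute successive multiples of P until we hit O:
  1P = (14, 12)
  2P = (15, 17)
  3P = (15, 2)
  4P = (14, 7)
  5P = O

ord(P) = 5


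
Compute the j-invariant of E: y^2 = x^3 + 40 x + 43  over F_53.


Delta = -16(4 a^3 + 27 b^2) mod 53 = 47
-1728 * (4 a)^3 = -1728 * (4*40)^3 mod 53 = 21
j = 21 * 47^(-1) mod 53 = 23

j = 23 (mod 53)


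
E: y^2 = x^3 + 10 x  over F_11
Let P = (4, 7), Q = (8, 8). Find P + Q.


P != Q, so use the chord formula.
s = (y2 - y1) / (x2 - x1) = (1) / (4) mod 11 = 3
x3 = s^2 - x1 - x2 mod 11 = 3^2 - 4 - 8 = 8
y3 = s (x1 - x3) - y1 mod 11 = 3 * (4 - 8) - 7 = 3

P + Q = (8, 3)


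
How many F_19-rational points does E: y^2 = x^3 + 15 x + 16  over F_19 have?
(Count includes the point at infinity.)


For each x in F_19, count y with y^2 = x^3 + 15 x + 16 mod 19:
  x = 0: RHS = 16, y in [4, 15]  -> 2 point(s)
  x = 2: RHS = 16, y in [4, 15]  -> 2 point(s)
  x = 4: RHS = 7, y in [8, 11]  -> 2 point(s)
  x = 5: RHS = 7, y in [8, 11]  -> 2 point(s)
  x = 9: RHS = 6, y in [5, 14]  -> 2 point(s)
  x = 10: RHS = 7, y in [8, 11]  -> 2 point(s)
  x = 11: RHS = 11, y in [7, 12]  -> 2 point(s)
  x = 12: RHS = 5, y in [9, 10]  -> 2 point(s)
  x = 14: RHS = 6, y in [5, 14]  -> 2 point(s)
  x = 15: RHS = 6, y in [5, 14]  -> 2 point(s)
  x = 16: RHS = 1, y in [1, 18]  -> 2 point(s)
  x = 17: RHS = 16, y in [4, 15]  -> 2 point(s)
  x = 18: RHS = 0, y in [0]  -> 1 point(s)
Affine points: 25. Add the point at infinity: total = 26.

#E(F_19) = 26


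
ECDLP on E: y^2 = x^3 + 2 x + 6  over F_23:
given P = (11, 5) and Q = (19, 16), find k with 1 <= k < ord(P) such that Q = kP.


Enumerate multiples of P until we hit Q = (19, 16):
  1P = (11, 5)
  2P = (5, 7)
  3P = (2, 15)
  4P = (3, 4)
  5P = (18, 20)
  6P = (0, 12)
  7P = (1, 20)
  8P = (19, 7)
  9P = (6, 2)
  10P = (22, 16)
  11P = (14, 15)
  12P = (4, 3)
  13P = (17, 13)
  14P = (7, 8)
  15P = (7, 15)
  16P = (17, 10)
  17P = (4, 20)
  18P = (14, 8)
  19P = (22, 7)
  20P = (6, 21)
  21P = (19, 16)
Match found at i = 21.

k = 21


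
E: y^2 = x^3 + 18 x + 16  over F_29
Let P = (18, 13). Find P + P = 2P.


Doubling: s = (3 x1^2 + a) / (2 y1)
s = (3*18^2 + 18) / (2*13) mod 29 = 18
x3 = s^2 - 2 x1 mod 29 = 18^2 - 2*18 = 27
y3 = s (x1 - x3) - y1 mod 29 = 18 * (18 - 27) - 13 = 28

2P = (27, 28)


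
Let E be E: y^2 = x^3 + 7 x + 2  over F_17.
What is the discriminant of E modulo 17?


4 a^3 + 27 b^2 = 4*7^3 + 27*2^2 = 1372 + 108 = 1480
Delta = -16 * (1480) = -23680
Delta mod 17 = 1

Delta = 1 (mod 17)


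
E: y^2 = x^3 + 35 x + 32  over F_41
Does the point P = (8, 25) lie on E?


Check whether y^2 = x^3 + 35 x + 32 (mod 41) for (x, y) = (8, 25).
LHS: y^2 = 25^2 mod 41 = 10
RHS: x^3 + 35 x + 32 = 8^3 + 35*8 + 32 mod 41 = 4
LHS != RHS

No, not on the curve


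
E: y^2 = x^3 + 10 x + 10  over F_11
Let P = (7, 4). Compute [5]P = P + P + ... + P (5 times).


k = 5 = 101_2 (binary, LSB first: 101)
Double-and-add from P = (7, 4):
  bit 0 = 1: acc = O + (7, 4) = (7, 4)
  bit 1 = 0: acc unchanged = (7, 4)
  bit 2 = 1: acc = (7, 4) + (4, 2) = (9, 2)

5P = (9, 2)


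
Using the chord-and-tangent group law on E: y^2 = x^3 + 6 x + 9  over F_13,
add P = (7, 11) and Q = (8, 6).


P != Q, so use the chord formula.
s = (y2 - y1) / (x2 - x1) = (8) / (1) mod 13 = 8
x3 = s^2 - x1 - x2 mod 13 = 8^2 - 7 - 8 = 10
y3 = s (x1 - x3) - y1 mod 13 = 8 * (7 - 10) - 11 = 4

P + Q = (10, 4)


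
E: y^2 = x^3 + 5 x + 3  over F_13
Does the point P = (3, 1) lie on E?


Check whether y^2 = x^3 + 5 x + 3 (mod 13) for (x, y) = (3, 1).
LHS: y^2 = 1^2 mod 13 = 1
RHS: x^3 + 5 x + 3 = 3^3 + 5*3 + 3 mod 13 = 6
LHS != RHS

No, not on the curve


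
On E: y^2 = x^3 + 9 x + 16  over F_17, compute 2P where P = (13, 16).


Doubling: s = (3 x1^2 + a) / (2 y1)
s = (3*13^2 + 9) / (2*16) mod 17 = 14
x3 = s^2 - 2 x1 mod 17 = 14^2 - 2*13 = 0
y3 = s (x1 - x3) - y1 mod 17 = 14 * (13 - 0) - 16 = 13

2P = (0, 13)


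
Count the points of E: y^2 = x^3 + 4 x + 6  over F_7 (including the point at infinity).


For each x in F_7, count y with y^2 = x^3 + 4 x + 6 mod 7:
  x = 1: RHS = 4, y in [2, 5]  -> 2 point(s)
  x = 2: RHS = 1, y in [1, 6]  -> 2 point(s)
  x = 4: RHS = 2, y in [3, 4]  -> 2 point(s)
  x = 5: RHS = 4, y in [2, 5]  -> 2 point(s)
  x = 6: RHS = 1, y in [1, 6]  -> 2 point(s)
Affine points: 10. Add the point at infinity: total = 11.

#E(F_7) = 11


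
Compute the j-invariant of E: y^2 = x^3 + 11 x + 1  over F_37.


Delta = -16(4 a^3 + 27 b^2) mod 37 = 2
-1728 * (4 a)^3 = -1728 * (4*11)^3 mod 37 = 36
j = 36 * 2^(-1) mod 37 = 18

j = 18 (mod 37)


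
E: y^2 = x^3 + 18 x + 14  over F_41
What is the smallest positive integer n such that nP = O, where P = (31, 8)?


Compute successive multiples of P until we hit O:
  1P = (31, 8)
  2P = (30, 17)
  3P = (20, 16)
  4P = (40, 6)
  5P = (7, 14)
  6P = (21, 10)
  7P = (12, 21)
  8P = (23, 34)
  ... (continuing to 45P)
  45P = O

ord(P) = 45


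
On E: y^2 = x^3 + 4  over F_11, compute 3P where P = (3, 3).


k = 3 = 11_2 (binary, LSB first: 11)
Double-and-add from P = (3, 3):
  bit 0 = 1: acc = O + (3, 3) = (3, 3)
  bit 1 = 1: acc = (3, 3) + (6, 0) = (3, 8)

3P = (3, 8)


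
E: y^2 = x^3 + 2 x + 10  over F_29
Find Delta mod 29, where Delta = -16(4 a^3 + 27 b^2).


4 a^3 + 27 b^2 = 4*2^3 + 27*10^2 = 32 + 2700 = 2732
Delta = -16 * (2732) = -43712
Delta mod 29 = 20

Delta = 20 (mod 29)


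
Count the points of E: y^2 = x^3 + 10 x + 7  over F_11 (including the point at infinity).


For each x in F_11, count y with y^2 = x^3 + 10 x + 7 mod 11:
  x = 3: RHS = 9, y in [3, 8]  -> 2 point(s)
  x = 4: RHS = 1, y in [1, 10]  -> 2 point(s)
  x = 8: RHS = 5, y in [4, 7]  -> 2 point(s)
  x = 9: RHS = 1, y in [1, 10]  -> 2 point(s)
Affine points: 8. Add the point at infinity: total = 9.

#E(F_11) = 9


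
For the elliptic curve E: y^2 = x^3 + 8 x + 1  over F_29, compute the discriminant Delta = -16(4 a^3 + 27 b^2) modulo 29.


4 a^3 + 27 b^2 = 4*8^3 + 27*1^2 = 2048 + 27 = 2075
Delta = -16 * (2075) = -33200
Delta mod 29 = 5

Delta = 5 (mod 29)


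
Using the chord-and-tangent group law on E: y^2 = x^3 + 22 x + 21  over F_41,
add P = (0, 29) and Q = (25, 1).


P != Q, so use the chord formula.
s = (y2 - y1) / (x2 - x1) = (13) / (25) mod 41 = 12
x3 = s^2 - x1 - x2 mod 41 = 12^2 - 0 - 25 = 37
y3 = s (x1 - x3) - y1 mod 41 = 12 * (0 - 37) - 29 = 19

P + Q = (37, 19)


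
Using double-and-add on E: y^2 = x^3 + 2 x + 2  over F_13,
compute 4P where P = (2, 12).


k = 4 = 100_2 (binary, LSB first: 001)
Double-and-add from P = (2, 12):
  bit 0 = 0: acc unchanged = O
  bit 1 = 0: acc unchanged = O
  bit 2 = 1: acc = O + (2, 1) = (2, 1)

4P = (2, 1)


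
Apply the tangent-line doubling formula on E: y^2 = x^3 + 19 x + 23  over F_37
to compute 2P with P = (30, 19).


Doubling: s = (3 x1^2 + a) / (2 y1)
s = (3*30^2 + 19) / (2*19) mod 37 = 18
x3 = s^2 - 2 x1 mod 37 = 18^2 - 2*30 = 5
y3 = s (x1 - x3) - y1 mod 37 = 18 * (30 - 5) - 19 = 24

2P = (5, 24)


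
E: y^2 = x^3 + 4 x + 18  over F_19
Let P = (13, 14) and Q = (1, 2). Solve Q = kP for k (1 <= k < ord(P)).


Enumerate multiples of P until we hit Q = (1, 2):
  1P = (13, 14)
  2P = (9, 2)
  3P = (6, 7)
  4P = (1, 17)
  5P = (11, 14)
  6P = (14, 5)
  7P = (16, 13)
  8P = (7, 3)
  9P = (5, 7)
  10P = (8, 7)
  11P = (3, 0)
  12P = (8, 12)
  13P = (5, 12)
  14P = (7, 16)
  15P = (16, 6)
  16P = (14, 14)
  17P = (11, 5)
  18P = (1, 2)
Match found at i = 18.

k = 18


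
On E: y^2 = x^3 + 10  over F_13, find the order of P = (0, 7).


Compute successive multiples of P until we hit O:
  1P = (0, 7)
  2P = (0, 6)
  3P = O

ord(P) = 3


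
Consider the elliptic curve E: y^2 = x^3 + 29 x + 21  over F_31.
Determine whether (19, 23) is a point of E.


Check whether y^2 = x^3 + 29 x + 21 (mod 31) for (x, y) = (19, 23).
LHS: y^2 = 23^2 mod 31 = 2
RHS: x^3 + 29 x + 21 = 19^3 + 29*19 + 21 mod 31 = 22
LHS != RHS

No, not on the curve


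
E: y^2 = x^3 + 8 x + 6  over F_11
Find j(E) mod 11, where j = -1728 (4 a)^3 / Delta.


Delta = -16(4 a^3 + 27 b^2) mod 11 = 3
-1728 * (4 a)^3 = -1728 * (4*8)^3 mod 11 = 1
j = 1 * 3^(-1) mod 11 = 4

j = 4 (mod 11)


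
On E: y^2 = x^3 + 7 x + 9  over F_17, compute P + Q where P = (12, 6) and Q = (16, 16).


P != Q, so use the chord formula.
s = (y2 - y1) / (x2 - x1) = (10) / (4) mod 17 = 11
x3 = s^2 - x1 - x2 mod 17 = 11^2 - 12 - 16 = 8
y3 = s (x1 - x3) - y1 mod 17 = 11 * (12 - 8) - 6 = 4

P + Q = (8, 4)


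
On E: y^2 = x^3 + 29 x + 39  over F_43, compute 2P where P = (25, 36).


Doubling: s = (3 x1^2 + a) / (2 y1)
s = (3*25^2 + 29) / (2*36) mod 43 = 36
x3 = s^2 - 2 x1 mod 43 = 36^2 - 2*25 = 42
y3 = s (x1 - x3) - y1 mod 43 = 36 * (25 - 42) - 36 = 40

2P = (42, 40)


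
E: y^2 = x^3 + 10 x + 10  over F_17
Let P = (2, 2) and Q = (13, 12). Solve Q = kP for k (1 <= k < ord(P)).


Enumerate multiples of P until we hit Q = (13, 12):
  1P = (2, 2)
  2P = (5, 7)
  3P = (9, 9)
  4P = (7, 10)
  5P = (16, 13)
  6P = (3, 13)
  7P = (14, 2)
  8P = (1, 15)
  9P = (13, 5)
  10P = (15, 13)
  11P = (15, 4)
  12P = (13, 12)
Match found at i = 12.

k = 12


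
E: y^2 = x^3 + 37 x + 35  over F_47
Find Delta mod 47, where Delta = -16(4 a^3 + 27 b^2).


4 a^3 + 27 b^2 = 4*37^3 + 27*35^2 = 202612 + 33075 = 235687
Delta = -16 * (235687) = -3770992
Delta mod 47 = 6

Delta = 6 (mod 47)


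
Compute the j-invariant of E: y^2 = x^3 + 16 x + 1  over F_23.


Delta = -16(4 a^3 + 27 b^2) mod 23 = 15
-1728 * (4 a)^3 = -1728 * (4*16)^3 mod 23 = 7
j = 7 * 15^(-1) mod 23 = 2

j = 2 (mod 23)


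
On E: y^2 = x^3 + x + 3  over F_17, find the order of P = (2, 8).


Compute successive multiples of P until we hit O:
  1P = (2, 8)
  2P = (12, 3)
  3P = (16, 16)
  4P = (8, 8)
  5P = (7, 9)
  6P = (6, 15)
  7P = (11, 6)
  8P = (3, 13)
  ... (continuing to 17P)
  17P = O

ord(P) = 17


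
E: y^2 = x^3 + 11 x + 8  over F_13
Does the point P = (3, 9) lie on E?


Check whether y^2 = x^3 + 11 x + 8 (mod 13) for (x, y) = (3, 9).
LHS: y^2 = 9^2 mod 13 = 3
RHS: x^3 + 11 x + 8 = 3^3 + 11*3 + 8 mod 13 = 3
LHS = RHS

Yes, on the curve


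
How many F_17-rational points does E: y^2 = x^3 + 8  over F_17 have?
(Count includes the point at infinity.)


For each x in F_17, count y with y^2 = x^3 + 0 x + 8 mod 17:
  x = 0: RHS = 8, y in [5, 12]  -> 2 point(s)
  x = 1: RHS = 9, y in [3, 14]  -> 2 point(s)
  x = 2: RHS = 16, y in [4, 13]  -> 2 point(s)
  x = 3: RHS = 1, y in [1, 16]  -> 2 point(s)
  x = 4: RHS = 4, y in [2, 15]  -> 2 point(s)
  x = 11: RHS = 13, y in [8, 9]  -> 2 point(s)
  x = 12: RHS = 2, y in [6, 11]  -> 2 point(s)
  x = 14: RHS = 15, y in [7, 10]  -> 2 point(s)
  x = 15: RHS = 0, y in [0]  -> 1 point(s)
Affine points: 17. Add the point at infinity: total = 18.

#E(F_17) = 18


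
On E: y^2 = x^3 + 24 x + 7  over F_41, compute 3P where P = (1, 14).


k = 3 = 11_2 (binary, LSB first: 11)
Double-and-add from P = (1, 14):
  bit 0 = 1: acc = O + (1, 14) = (1, 14)
  bit 1 = 1: acc = (1, 14) + (29, 0) = (1, 27)

3P = (1, 27)


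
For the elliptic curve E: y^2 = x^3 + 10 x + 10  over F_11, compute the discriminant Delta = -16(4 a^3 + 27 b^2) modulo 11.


4 a^3 + 27 b^2 = 4*10^3 + 27*10^2 = 4000 + 2700 = 6700
Delta = -16 * (6700) = -107200
Delta mod 11 = 6

Delta = 6 (mod 11)


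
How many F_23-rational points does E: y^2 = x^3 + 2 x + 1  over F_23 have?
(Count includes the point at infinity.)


For each x in F_23, count y with y^2 = x^3 + 2 x + 1 mod 23:
  x = 0: RHS = 1, y in [1, 22]  -> 2 point(s)
  x = 1: RHS = 4, y in [2, 21]  -> 2 point(s)
  x = 2: RHS = 13, y in [6, 17]  -> 2 point(s)
  x = 4: RHS = 4, y in [2, 21]  -> 2 point(s)
  x = 7: RHS = 13, y in [6, 17]  -> 2 point(s)
  x = 8: RHS = 0, y in [0]  -> 1 point(s)
  x = 9: RHS = 12, y in [9, 14]  -> 2 point(s)
  x = 10: RHS = 9, y in [3, 20]  -> 2 point(s)
  x = 13: RHS = 16, y in [4, 19]  -> 2 point(s)
  x = 14: RHS = 13, y in [6, 17]  -> 2 point(s)
  x = 15: RHS = 2, y in [5, 18]  -> 2 point(s)
  x = 16: RHS = 12, y in [9, 14]  -> 2 point(s)
  x = 17: RHS = 3, y in [7, 16]  -> 2 point(s)
  x = 18: RHS = 4, y in [2, 21]  -> 2 point(s)
  x = 21: RHS = 12, y in [9, 14]  -> 2 point(s)
Affine points: 29. Add the point at infinity: total = 30.

#E(F_23) = 30


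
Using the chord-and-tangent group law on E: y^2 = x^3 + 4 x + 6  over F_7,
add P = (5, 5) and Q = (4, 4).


P != Q, so use the chord formula.
s = (y2 - y1) / (x2 - x1) = (6) / (6) mod 7 = 1
x3 = s^2 - x1 - x2 mod 7 = 1^2 - 5 - 4 = 6
y3 = s (x1 - x3) - y1 mod 7 = 1 * (5 - 6) - 5 = 1

P + Q = (6, 1)


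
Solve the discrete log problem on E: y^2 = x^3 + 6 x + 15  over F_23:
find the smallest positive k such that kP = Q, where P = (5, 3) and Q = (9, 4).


Enumerate multiples of P until we hit Q = (9, 4):
  1P = (5, 3)
  2P = (17, 19)
  3P = (13, 17)
  4P = (21, 15)
  5P = (22, 13)
  6P = (9, 19)
  7P = (2, 9)
  8P = (20, 4)
  9P = (7, 3)
  10P = (11, 20)
  11P = (8, 0)
  12P = (11, 3)
  13P = (7, 20)
  14P = (20, 19)
  15P = (2, 14)
  16P = (9, 4)
Match found at i = 16.

k = 16


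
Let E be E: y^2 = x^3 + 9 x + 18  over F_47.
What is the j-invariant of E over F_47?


Delta = -16(4 a^3 + 27 b^2) mod 47 = 13
-1728 * (4 a)^3 = -1728 * (4*9)^3 mod 47 = 23
j = 23 * 13^(-1) mod 47 = 9

j = 9 (mod 47)


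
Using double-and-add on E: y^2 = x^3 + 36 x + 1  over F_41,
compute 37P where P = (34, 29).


k = 37 = 100101_2 (binary, LSB first: 101001)
Double-and-add from P = (34, 29):
  bit 0 = 1: acc = O + (34, 29) = (34, 29)
  bit 1 = 0: acc unchanged = (34, 29)
  bit 2 = 1: acc = (34, 29) + (23, 32) = (0, 40)
  bit 3 = 0: acc unchanged = (0, 40)
  bit 4 = 0: acc unchanged = (0, 40)
  bit 5 = 1: acc = (0, 40) + (37, 30) = (0, 1)

37P = (0, 1)


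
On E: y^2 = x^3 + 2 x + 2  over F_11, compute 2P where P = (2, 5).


Doubling: s = (3 x1^2 + a) / (2 y1)
s = (3*2^2 + 2) / (2*5) mod 11 = 8
x3 = s^2 - 2 x1 mod 11 = 8^2 - 2*2 = 5
y3 = s (x1 - x3) - y1 mod 11 = 8 * (2 - 5) - 5 = 4

2P = (5, 4)


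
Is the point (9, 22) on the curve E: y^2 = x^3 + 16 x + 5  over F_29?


Check whether y^2 = x^3 + 16 x + 5 (mod 29) for (x, y) = (9, 22).
LHS: y^2 = 22^2 mod 29 = 20
RHS: x^3 + 16 x + 5 = 9^3 + 16*9 + 5 mod 29 = 8
LHS != RHS

No, not on the curve


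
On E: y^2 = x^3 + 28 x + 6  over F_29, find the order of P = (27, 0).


Compute successive multiples of P until we hit O:
  1P = (27, 0)
  2P = O

ord(P) = 2


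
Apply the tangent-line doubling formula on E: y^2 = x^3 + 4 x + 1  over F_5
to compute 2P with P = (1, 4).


Doubling: s = (3 x1^2 + a) / (2 y1)
s = (3*1^2 + 4) / (2*4) mod 5 = 4
x3 = s^2 - 2 x1 mod 5 = 4^2 - 2*1 = 4
y3 = s (x1 - x3) - y1 mod 5 = 4 * (1 - 4) - 4 = 4

2P = (4, 4)


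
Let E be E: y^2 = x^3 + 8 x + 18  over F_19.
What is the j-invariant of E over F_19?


Delta = -16(4 a^3 + 27 b^2) mod 19 = 12
-1728 * (4 a)^3 = -1728 * (4*8)^3 mod 19 = 12
j = 12 * 12^(-1) mod 19 = 1

j = 1 (mod 19)


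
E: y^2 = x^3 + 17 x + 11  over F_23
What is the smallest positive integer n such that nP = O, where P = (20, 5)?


Compute successive multiples of P until we hit O:
  1P = (20, 5)
  2P = (18, 13)
  3P = (1, 11)
  4P = (10, 10)
  5P = (22, 19)
  6P = (7, 17)
  7P = (14, 16)
  8P = (16, 3)
  ... (continuing to 17P)
  17P = O

ord(P) = 17


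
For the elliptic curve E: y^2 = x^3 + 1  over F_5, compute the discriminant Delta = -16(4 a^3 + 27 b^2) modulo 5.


4 a^3 + 27 b^2 = 4*0^3 + 27*1^2 = 0 + 27 = 27
Delta = -16 * (27) = -432
Delta mod 5 = 3

Delta = 3 (mod 5)


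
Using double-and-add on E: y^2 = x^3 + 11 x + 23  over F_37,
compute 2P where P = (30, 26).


k = 2 = 10_2 (binary, LSB first: 01)
Double-and-add from P = (30, 26):
  bit 0 = 0: acc unchanged = O
  bit 1 = 1: acc = O + (35, 20) = (35, 20)

2P = (35, 20)


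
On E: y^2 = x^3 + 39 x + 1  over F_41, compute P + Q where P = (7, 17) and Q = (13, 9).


P != Q, so use the chord formula.
s = (y2 - y1) / (x2 - x1) = (33) / (6) mod 41 = 26
x3 = s^2 - x1 - x2 mod 41 = 26^2 - 7 - 13 = 0
y3 = s (x1 - x3) - y1 mod 41 = 26 * (7 - 0) - 17 = 1

P + Q = (0, 1)


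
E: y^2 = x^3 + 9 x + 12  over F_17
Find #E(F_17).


For each x in F_17, count y with y^2 = x^3 + 9 x + 12 mod 17:
  x = 2: RHS = 4, y in [2, 15]  -> 2 point(s)
  x = 3: RHS = 15, y in [7, 10]  -> 2 point(s)
  x = 8: RHS = 1, y in [1, 16]  -> 2 point(s)
  x = 14: RHS = 9, y in [3, 14]  -> 2 point(s)
  x = 16: RHS = 2, y in [6, 11]  -> 2 point(s)
Affine points: 10. Add the point at infinity: total = 11.

#E(F_17) = 11


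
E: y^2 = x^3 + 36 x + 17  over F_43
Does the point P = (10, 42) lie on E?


Check whether y^2 = x^3 + 36 x + 17 (mod 43) for (x, y) = (10, 42).
LHS: y^2 = 42^2 mod 43 = 1
RHS: x^3 + 36 x + 17 = 10^3 + 36*10 + 17 mod 43 = 1
LHS = RHS

Yes, on the curve


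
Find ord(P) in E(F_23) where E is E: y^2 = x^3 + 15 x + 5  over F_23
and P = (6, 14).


Compute successive multiples of P until we hit O:
  1P = (6, 14)
  2P = (20, 5)
  3P = (21, 17)
  4P = (8, 4)
  5P = (11, 11)
  6P = (22, 14)
  7P = (18, 9)
  8P = (7, 19)
  ... (continuing to 23P)
  23P = O

ord(P) = 23


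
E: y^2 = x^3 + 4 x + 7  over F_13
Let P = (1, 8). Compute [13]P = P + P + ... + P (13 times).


k = 13 = 1101_2 (binary, LSB first: 1011)
Double-and-add from P = (1, 8):
  bit 0 = 1: acc = O + (1, 8) = (1, 8)
  bit 1 = 0: acc unchanged = (1, 8)
  bit 2 = 1: acc = (1, 8) + (5, 10) = (4, 10)
  bit 3 = 1: acc = (4, 10) + (7, 12) = (1, 5)

13P = (1, 5)


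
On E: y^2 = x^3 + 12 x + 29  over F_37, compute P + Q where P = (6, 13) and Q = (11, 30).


P != Q, so use the chord formula.
s = (y2 - y1) / (x2 - x1) = (17) / (5) mod 37 = 33
x3 = s^2 - x1 - x2 mod 37 = 33^2 - 6 - 11 = 36
y3 = s (x1 - x3) - y1 mod 37 = 33 * (6 - 36) - 13 = 33

P + Q = (36, 33)


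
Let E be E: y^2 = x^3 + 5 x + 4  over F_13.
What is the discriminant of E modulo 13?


4 a^3 + 27 b^2 = 4*5^3 + 27*4^2 = 500 + 432 = 932
Delta = -16 * (932) = -14912
Delta mod 13 = 12

Delta = 12 (mod 13)


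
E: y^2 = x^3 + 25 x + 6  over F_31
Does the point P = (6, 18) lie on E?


Check whether y^2 = x^3 + 25 x + 6 (mod 31) for (x, y) = (6, 18).
LHS: y^2 = 18^2 mod 31 = 14
RHS: x^3 + 25 x + 6 = 6^3 + 25*6 + 6 mod 31 = 0
LHS != RHS

No, not on the curve


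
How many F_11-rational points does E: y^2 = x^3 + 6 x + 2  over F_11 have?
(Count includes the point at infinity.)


For each x in F_11, count y with y^2 = x^3 + 6 x + 2 mod 11:
  x = 1: RHS = 9, y in [3, 8]  -> 2 point(s)
  x = 2: RHS = 0, y in [0]  -> 1 point(s)
  x = 3: RHS = 3, y in [5, 6]  -> 2 point(s)
  x = 5: RHS = 3, y in [5, 6]  -> 2 point(s)
  x = 6: RHS = 1, y in [1, 10]  -> 2 point(s)
  x = 8: RHS = 1, y in [1, 10]  -> 2 point(s)
  x = 9: RHS = 4, y in [2, 9]  -> 2 point(s)
Affine points: 13. Add the point at infinity: total = 14.

#E(F_11) = 14


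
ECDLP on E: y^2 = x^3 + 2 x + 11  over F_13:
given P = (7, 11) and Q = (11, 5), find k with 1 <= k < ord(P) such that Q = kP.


Enumerate multiples of P until we hit Q = (11, 5):
  1P = (7, 11)
  2P = (11, 8)
  3P = (11, 5)
Match found at i = 3.

k = 3


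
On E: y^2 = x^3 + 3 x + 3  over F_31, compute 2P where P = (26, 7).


Doubling: s = (3 x1^2 + a) / (2 y1)
s = (3*26^2 + 3) / (2*7) mod 31 = 10
x3 = s^2 - 2 x1 mod 31 = 10^2 - 2*26 = 17
y3 = s (x1 - x3) - y1 mod 31 = 10 * (26 - 17) - 7 = 21

2P = (17, 21)


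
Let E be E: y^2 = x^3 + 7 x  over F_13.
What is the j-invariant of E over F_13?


Delta = -16(4 a^3 + 27 b^2) mod 13 = 5
-1728 * (4 a)^3 = -1728 * (4*7)^3 mod 13 = 8
j = 8 * 5^(-1) mod 13 = 12

j = 12 (mod 13)


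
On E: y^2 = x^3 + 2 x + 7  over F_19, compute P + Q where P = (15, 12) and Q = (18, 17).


P != Q, so use the chord formula.
s = (y2 - y1) / (x2 - x1) = (5) / (3) mod 19 = 8
x3 = s^2 - x1 - x2 mod 19 = 8^2 - 15 - 18 = 12
y3 = s (x1 - x3) - y1 mod 19 = 8 * (15 - 12) - 12 = 12

P + Q = (12, 12)


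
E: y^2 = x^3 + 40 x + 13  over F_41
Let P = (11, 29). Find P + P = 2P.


Doubling: s = (3 x1^2 + a) / (2 y1)
s = (3*11^2 + 40) / (2*29) mod 41 = 2
x3 = s^2 - 2 x1 mod 41 = 2^2 - 2*11 = 23
y3 = s (x1 - x3) - y1 mod 41 = 2 * (11 - 23) - 29 = 29

2P = (23, 29)


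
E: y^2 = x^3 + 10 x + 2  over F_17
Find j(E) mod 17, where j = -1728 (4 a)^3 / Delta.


Delta = -16(4 a^3 + 27 b^2) mod 17 = 11
-1728 * (4 a)^3 = -1728 * (4*10)^3 mod 17 = 4
j = 4 * 11^(-1) mod 17 = 5

j = 5 (mod 17)


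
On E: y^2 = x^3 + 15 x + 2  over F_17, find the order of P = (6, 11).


Compute successive multiples of P until we hit O:
  1P = (6, 11)
  2P = (7, 12)
  3P = (5, 7)
  4P = (5, 10)
  5P = (7, 5)
  6P = (6, 6)
  7P = O

ord(P) = 7


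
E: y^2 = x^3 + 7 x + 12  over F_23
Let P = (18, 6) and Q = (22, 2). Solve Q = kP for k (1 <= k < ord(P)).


Enumerate multiples of P until we hit Q = (22, 2):
  1P = (18, 6)
  2P = (19, 14)
  3P = (4, 14)
  4P = (14, 18)
  5P = (0, 9)
  6P = (21, 6)
  7P = (7, 17)
  8P = (22, 21)
  9P = (10, 1)
  10P = (13, 0)
  11P = (10, 22)
  12P = (22, 2)
Match found at i = 12.

k = 12


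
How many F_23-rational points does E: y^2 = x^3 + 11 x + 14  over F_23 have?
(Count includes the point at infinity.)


For each x in F_23, count y with y^2 = x^3 + 11 x + 14 mod 23:
  x = 1: RHS = 3, y in [7, 16]  -> 2 point(s)
  x = 8: RHS = 16, y in [4, 19]  -> 2 point(s)
  x = 13: RHS = 8, y in [10, 13]  -> 2 point(s)
  x = 15: RHS = 12, y in [9, 14]  -> 2 point(s)
  x = 16: RHS = 8, y in [10, 13]  -> 2 point(s)
  x = 17: RHS = 8, y in [10, 13]  -> 2 point(s)
  x = 18: RHS = 18, y in [8, 15]  -> 2 point(s)
  x = 20: RHS = 0, y in [0]  -> 1 point(s)
  x = 22: RHS = 2, y in [5, 18]  -> 2 point(s)
Affine points: 17. Add the point at infinity: total = 18.

#E(F_23) = 18


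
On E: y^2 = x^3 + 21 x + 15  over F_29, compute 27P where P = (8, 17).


k = 27 = 11011_2 (binary, LSB first: 11011)
Double-and-add from P = (8, 17):
  bit 0 = 1: acc = O + (8, 17) = (8, 17)
  bit 1 = 1: acc = (8, 17) + (17, 23) = (27, 9)
  bit 2 = 0: acc unchanged = (27, 9)
  bit 3 = 1: acc = (27, 9) + (15, 14) = (20, 5)
  bit 4 = 1: acc = (20, 5) + (28, 15) = (17, 6)

27P = (17, 6)


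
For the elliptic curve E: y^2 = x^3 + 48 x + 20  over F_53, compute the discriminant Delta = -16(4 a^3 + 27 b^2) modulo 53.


4 a^3 + 27 b^2 = 4*48^3 + 27*20^2 = 442368 + 10800 = 453168
Delta = -16 * (453168) = -7250688
Delta mod 53 = 30

Delta = 30 (mod 53)


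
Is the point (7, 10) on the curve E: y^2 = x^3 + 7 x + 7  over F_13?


Check whether y^2 = x^3 + 7 x + 7 (mod 13) for (x, y) = (7, 10).
LHS: y^2 = 10^2 mod 13 = 9
RHS: x^3 + 7 x + 7 = 7^3 + 7*7 + 7 mod 13 = 9
LHS = RHS

Yes, on the curve


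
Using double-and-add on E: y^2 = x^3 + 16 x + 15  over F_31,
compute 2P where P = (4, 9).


k = 2 = 10_2 (binary, LSB first: 01)
Double-and-add from P = (4, 9):
  bit 0 = 0: acc unchanged = O
  bit 1 = 1: acc = O + (10, 11) = (10, 11)

2P = (10, 11)


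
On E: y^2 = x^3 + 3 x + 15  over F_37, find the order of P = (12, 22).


Compute successive multiples of P until we hit O:
  1P = (12, 22)
  2P = (29, 21)
  3P = (17, 24)
  4P = (20, 34)
  5P = (35, 36)
  6P = (28, 31)
  7P = (7, 34)
  8P = (6, 8)
  ... (continuing to 47P)
  47P = O

ord(P) = 47


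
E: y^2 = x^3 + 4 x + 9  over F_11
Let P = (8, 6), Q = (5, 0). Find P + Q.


P != Q, so use the chord formula.
s = (y2 - y1) / (x2 - x1) = (5) / (8) mod 11 = 2
x3 = s^2 - x1 - x2 mod 11 = 2^2 - 8 - 5 = 2
y3 = s (x1 - x3) - y1 mod 11 = 2 * (8 - 2) - 6 = 6

P + Q = (2, 6)


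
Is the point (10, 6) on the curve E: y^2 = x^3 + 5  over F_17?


Check whether y^2 = x^3 + 0 x + 5 (mod 17) for (x, y) = (10, 6).
LHS: y^2 = 6^2 mod 17 = 2
RHS: x^3 + 0 x + 5 = 10^3 + 0*10 + 5 mod 17 = 2
LHS = RHS

Yes, on the curve


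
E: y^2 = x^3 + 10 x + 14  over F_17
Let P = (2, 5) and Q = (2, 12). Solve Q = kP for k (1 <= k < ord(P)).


Enumerate multiples of P until we hit Q = (2, 12):
  1P = (2, 5)
  2P = (9, 0)
  3P = (2, 12)
Match found at i = 3.

k = 3


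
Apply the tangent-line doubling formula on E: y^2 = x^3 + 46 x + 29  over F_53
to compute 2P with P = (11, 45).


Doubling: s = (3 x1^2 + a) / (2 y1)
s = (3*11^2 + 46) / (2*45) mod 53 = 44
x3 = s^2 - 2 x1 mod 53 = 44^2 - 2*11 = 6
y3 = s (x1 - x3) - y1 mod 53 = 44 * (11 - 6) - 45 = 16

2P = (6, 16)


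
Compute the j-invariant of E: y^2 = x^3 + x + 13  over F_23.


Delta = -16(4 a^3 + 27 b^2) mod 23 = 22
-1728 * (4 a)^3 = -1728 * (4*1)^3 mod 23 = 15
j = 15 * 22^(-1) mod 23 = 8

j = 8 (mod 23)


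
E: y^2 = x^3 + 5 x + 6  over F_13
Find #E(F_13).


For each x in F_13, count y with y^2 = x^3 + 5 x + 6 mod 13:
  x = 1: RHS = 12, y in [5, 8]  -> 2 point(s)
  x = 3: RHS = 9, y in [3, 10]  -> 2 point(s)
  x = 4: RHS = 12, y in [5, 8]  -> 2 point(s)
  x = 5: RHS = 0, y in [0]  -> 1 point(s)
  x = 8: RHS = 12, y in [5, 8]  -> 2 point(s)
  x = 9: RHS = 0, y in [0]  -> 1 point(s)
  x = 10: RHS = 3, y in [4, 9]  -> 2 point(s)
  x = 11: RHS = 1, y in [1, 12]  -> 2 point(s)
  x = 12: RHS = 0, y in [0]  -> 1 point(s)
Affine points: 15. Add the point at infinity: total = 16.

#E(F_13) = 16
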